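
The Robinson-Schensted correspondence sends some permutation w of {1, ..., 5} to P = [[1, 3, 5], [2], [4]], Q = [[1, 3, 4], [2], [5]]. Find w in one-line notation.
Reverse the RSK construction: for i from n down to 1, find the cell of Q containing i, remove the entry at that cell from P, and reverse-bump it up through P; the value ejected from row 1 is w(i).

Step i=5: Q has 5 at row 3, column 1; remove 4 from row 3 of P and reverse-bump: 4 enters row 2 and ejects 2; 2 enters row 1 and ejects 1. So w(5) = 1. P is now [[2, 3, 5], [4]].
Step i=4: Q has 4 at row 1, column 3; remove that cell from P, ejecting 5. So w(4) = 5. P is now [[2, 3], [4]].
Step i=3: Q has 3 at row 1, column 2; remove that cell from P, ejecting 3. So w(3) = 3. P is now [[2], [4]].
Step i=2: Q has 2 at row 2, column 1; remove 4 from row 2 of P and reverse-bump: 4 enters row 1 and ejects 2. So w(2) = 2. P is now [[4]].
Step i=1: Q has 1 at row 1, column 1; remove that cell from P, ejecting 4. So w(1) = 4. P is now [].

So w = 4 2 3 5 1.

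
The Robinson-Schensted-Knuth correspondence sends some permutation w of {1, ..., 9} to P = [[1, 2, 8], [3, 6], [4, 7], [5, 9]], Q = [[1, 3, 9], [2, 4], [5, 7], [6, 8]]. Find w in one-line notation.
Reverse the RSK construction: for i from n down to 1, find the cell of Q containing i, remove the entry at that cell from P, and reverse-bump it up through P; the value ejected from row 1 is w(i).

Step i=9: Q has 9 at row 1, column 3; remove that cell from P, ejecting 8. So w(9) = 8. P is now [[1, 2], [3, 6], [4, 7], [5, 9]].
Step i=8: Q has 8 at row 4, column 2; remove 9 from row 4 of P and reverse-bump: 9 enters row 3 and ejects 7; 7 enters row 2 and ejects 6; 6 enters row 1 and ejects 2. So w(8) = 2. P is now [[1, 6], [3, 7], [4, 9], [5]].
Step i=7: Q has 7 at row 3, column 2; remove 9 from row 3 of P and reverse-bump: 9 enters row 2 and ejects 7; 7 enters row 1 and ejects 6. So w(7) = 6. P is now [[1, 7], [3, 9], [4], [5]].
Step i=6: Q has 6 at row 4, column 1; remove 5 from row 4 of P and reverse-bump: 5 enters row 3 and ejects 4; 4 enters row 2 and ejects 3; 3 enters row 1 and ejects 1. So w(6) = 1. P is now [[3, 7], [4, 9], [5]].
Step i=5: Q has 5 at row 3, column 1; remove 5 from row 3 of P and reverse-bump: 5 enters row 2 and ejects 4; 4 enters row 1 and ejects 3. So w(5) = 3. P is now [[4, 7], [5, 9]].
Step i=4: Q has 4 at row 2, column 2; remove 9 from row 2 of P and reverse-bump: 9 enters row 1 and ejects 7. So w(4) = 7. P is now [[4, 9], [5]].
Step i=3: Q has 3 at row 1, column 2; remove that cell from P, ejecting 9. So w(3) = 9. P is now [[4], [5]].
Step i=2: Q has 2 at row 2, column 1; remove 5 from row 2 of P and reverse-bump: 5 enters row 1 and ejects 4. So w(2) = 4. P is now [[5]].
Step i=1: Q has 1 at row 1, column 1; remove that cell from P, ejecting 5. So w(1) = 5. P is now [].

So w = 5 4 9 7 3 1 6 2 8.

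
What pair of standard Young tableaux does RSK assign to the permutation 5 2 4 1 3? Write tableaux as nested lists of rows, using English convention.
Insert each entry of the permutation into P by Schensted row insertion, recording in Q the position of each new cell.

Insert 5: appended to row 1. P = [[5]], Q = [[1]].
Insert 2: 2 bumps 5 from row 1; 5 starts row 2. P = [[2], [5]], Q = [[1], [2]].
Insert 4: appended to row 1. P = [[2, 4], [5]], Q = [[1, 3], [2]].
Insert 1: 1 bumps 2 from row 1; 2 bumps 5 from row 2; 5 starts row 3. P = [[1, 4], [2], [5]], Q = [[1, 3], [2], [4]].
Insert 3: 3 bumps 4 from row 1; 4 appends to row 2. P = [[1, 3], [2, 4], [5]], Q = [[1, 3], [2, 5], [4]].

So P = [[1, 3], [2, 4], [5]], Q = [[1, 3], [2, 5], [4]].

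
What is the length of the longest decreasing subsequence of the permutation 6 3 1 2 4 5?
3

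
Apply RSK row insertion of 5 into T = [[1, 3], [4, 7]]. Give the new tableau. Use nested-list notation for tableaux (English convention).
[[1, 3, 5], [4, 7]]

5 is larger than every entry of row 1, so it is appended to row 1. The new tableau is [[1, 3, 5], [4, 7]].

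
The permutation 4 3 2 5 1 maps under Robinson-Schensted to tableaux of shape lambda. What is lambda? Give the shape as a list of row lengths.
[2, 1, 1, 1]

Row-insert each entry into an empty tableau.

After inserting 4: P = [[4]].
After inserting 3: P = [[3], [4]].
After inserting 2: P = [[2], [3], [4]].
After inserting 5: P = [[2, 5], [3], [4]].
After inserting 1: P = [[1, 5], [2], [3], [4]].

The final insertion tableau P = [[1, 5], [2], [3], [4]] has shape [2, 1, 1, 1].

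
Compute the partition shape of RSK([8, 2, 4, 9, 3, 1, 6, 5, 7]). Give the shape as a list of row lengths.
Row-insert each entry into an empty tableau.

After inserting 8: P = [[8]].
After inserting 2: P = [[2], [8]].
After inserting 4: P = [[2, 4], [8]].
After inserting 9: P = [[2, 4, 9], [8]].
After inserting 3: P = [[2, 3, 9], [4], [8]].
After inserting 1: P = [[1, 3, 9], [2], [4], [8]].
After inserting 6: P = [[1, 3, 6], [2, 9], [4], [8]].
After inserting 5: P = [[1, 3, 5], [2, 6], [4, 9], [8]].
After inserting 7: P = [[1, 3, 5, 7], [2, 6], [4, 9], [8]].

The final insertion tableau P = [[1, 3, 5, 7], [2, 6], [4, 9], [8]] has shape [4, 2, 2, 1].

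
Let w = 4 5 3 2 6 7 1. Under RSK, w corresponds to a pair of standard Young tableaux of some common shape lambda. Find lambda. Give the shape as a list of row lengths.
Row-insert each entry into an empty tableau.

After inserting 4: P = [[4]].
After inserting 5: P = [[4, 5]].
After inserting 3: P = [[3, 5], [4]].
After inserting 2: P = [[2, 5], [3], [4]].
After inserting 6: P = [[2, 5, 6], [3], [4]].
After inserting 7: P = [[2, 5, 6, 7], [3], [4]].
After inserting 1: P = [[1, 5, 6, 7], [2], [3], [4]].

The final insertion tableau P = [[1, 5, 6, 7], [2], [3], [4]] has shape [4, 1, 1, 1].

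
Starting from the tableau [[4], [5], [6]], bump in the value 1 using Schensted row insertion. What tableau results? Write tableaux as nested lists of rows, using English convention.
In row 1, 1 replaces 4 (the leftmost entry greater than 1); 4 is bumped to row 2. In row 2, 4 replaces 5 (the leftmost entry greater than 4); 5 is bumped to row 3. In row 3, 5 replaces 6 (the leftmost entry greater than 5); 6 is bumped to row 4. 6 starts a new row 4. The new tableau is [[1], [4], [5], [6]].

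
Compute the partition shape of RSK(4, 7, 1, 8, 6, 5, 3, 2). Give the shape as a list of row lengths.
RSK row insertion gives P = [[1, 2, 8], [3, 5], [4], [6], [7]], which has shape [3, 2, 1, 1, 1].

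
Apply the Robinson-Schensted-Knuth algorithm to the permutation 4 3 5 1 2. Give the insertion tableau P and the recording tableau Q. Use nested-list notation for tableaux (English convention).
Insert each entry of the permutation into P by Schensted row insertion, recording in Q the position of each new cell.

Insert 4: appended to row 1. P = [[4]].
Insert 3: 3 bumps 4 from row 1; 4 starts row 2. P = [[3], [4]].
Insert 5: appended to row 1. P = [[3, 5], [4]].
Insert 1: 1 bumps 3 from row 1; 3 bumps 4 from row 2; 4 starts row 3. P = [[1, 5], [3], [4]].
Insert 2: 2 bumps 5 from row 1; 5 appends to row 2. P = [[1, 2], [3, 5], [4]].

So P = [[1, 2], [3, 5], [4]], Q = [[1, 3], [2, 5], [4]].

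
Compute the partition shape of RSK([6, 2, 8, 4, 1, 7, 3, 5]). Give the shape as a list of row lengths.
Row-insert each entry into an empty tableau.

After inserting 6: P = [[6]].
After inserting 2: P = [[2], [6]].
After inserting 8: P = [[2, 8], [6]].
After inserting 4: P = [[2, 4], [6, 8]].
After inserting 1: P = [[1, 4], [2, 8], [6]].
After inserting 7: P = [[1, 4, 7], [2, 8], [6]].
After inserting 3: P = [[1, 3, 7], [2, 4], [6, 8]].
After inserting 5: P = [[1, 3, 5], [2, 4, 7], [6, 8]].

The final insertion tableau P = [[1, 3, 5], [2, 4, 7], [6, 8]] has shape [3, 3, 2].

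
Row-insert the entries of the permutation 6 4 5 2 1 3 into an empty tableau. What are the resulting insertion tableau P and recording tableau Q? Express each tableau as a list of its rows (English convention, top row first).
Insert each entry of the permutation into P by Schensted row insertion, recording in Q the position of each new cell.

Insert 6: appended to row 1. P = [[6]].
Insert 4: 4 bumps 6 from row 1; 6 starts row 2. P = [[4], [6]].
Insert 5: appended to row 1. P = [[4, 5], [6]].
Insert 2: 2 bumps 4 from row 1; 4 bumps 6 from row 2; 6 starts row 3. P = [[2, 5], [4], [6]].
Insert 1: 1 bumps 2 from row 1; 2 bumps 4 from row 2; 4 bumps 6 from row 3; 6 starts row 4. P = [[1, 5], [2], [4], [6]].
Insert 3: 3 bumps 5 from row 1; 5 appends to row 2. P = [[1, 3], [2, 5], [4], [6]].

So P = [[1, 3], [2, 5], [4], [6]], Q = [[1, 3], [2, 6], [4], [5]].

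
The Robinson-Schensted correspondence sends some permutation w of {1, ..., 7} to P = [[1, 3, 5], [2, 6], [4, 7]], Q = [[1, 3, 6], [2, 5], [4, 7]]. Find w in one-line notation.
Reverse the RSK construction: for i from n down to 1, find the cell of Q containing i, remove the entry at that cell from P, and reverse-bump it up through P; the value ejected from row 1 is w(i).

Step i=7: Q has 7 at row 3, column 2; remove 7 from row 3 of P and reverse-bump: 7 enters row 2 and ejects 6; 6 enters row 1 and ejects 5. So w(7) = 5. P is now [[1, 3, 6], [2, 7], [4]].
Step i=6: Q has 6 at row 1, column 3; remove that cell from P, ejecting 6. So w(6) = 6. P is now [[1, 3], [2, 7], [4]].
Step i=5: Q has 5 at row 2, column 2; remove 7 from row 2 of P and reverse-bump: 7 enters row 1 and ejects 3. So w(5) = 3. P is now [[1, 7], [2], [4]].
Step i=4: Q has 4 at row 3, column 1; remove 4 from row 3 of P and reverse-bump: 4 enters row 2 and ejects 2; 2 enters row 1 and ejects 1. So w(4) = 1. P is now [[2, 7], [4]].
Step i=3: Q has 3 at row 1, column 2; remove that cell from P, ejecting 7. So w(3) = 7. P is now [[2], [4]].
Step i=2: Q has 2 at row 2, column 1; remove 4 from row 2 of P and reverse-bump: 4 enters row 1 and ejects 2. So w(2) = 2. P is now [[4]].
Step i=1: Q has 1 at row 1, column 1; remove that cell from P, ejecting 4. So w(1) = 4. P is now [].

So w = 4 2 7 1 3 6 5.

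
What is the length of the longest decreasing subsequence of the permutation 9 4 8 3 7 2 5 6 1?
5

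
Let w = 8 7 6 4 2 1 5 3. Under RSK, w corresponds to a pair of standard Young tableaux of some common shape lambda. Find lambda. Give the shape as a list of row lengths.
[2, 2, 1, 1, 1, 1]

Row-insert each entry into an empty tableau.

After inserting 8: P = [[8]].
After inserting 7: P = [[7], [8]].
After inserting 6: P = [[6], [7], [8]].
After inserting 4: P = [[4], [6], [7], [8]].
After inserting 2: P = [[2], [4], [6], [7], [8]].
After inserting 1: P = [[1], [2], [4], [6], [7], [8]].
After inserting 5: P = [[1, 5], [2], [4], [6], [7], [8]].
After inserting 3: P = [[1, 3], [2, 5], [4], [6], [7], [8]].

The final insertion tableau P = [[1, 3], [2, 5], [4], [6], [7], [8]] has shape [2, 2, 1, 1, 1, 1].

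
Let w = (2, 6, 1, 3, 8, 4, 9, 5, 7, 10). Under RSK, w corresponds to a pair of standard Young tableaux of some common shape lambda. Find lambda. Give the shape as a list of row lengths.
Row-insert each entry into an empty tableau.

After inserting 2: P = [[2]].
After inserting 6: P = [[2, 6]].
After inserting 1: P = [[1, 6], [2]].
After inserting 3: P = [[1, 3], [2, 6]].
After inserting 8: P = [[1, 3, 8], [2, 6]].
After inserting 4: P = [[1, 3, 4], [2, 6, 8]].
After inserting 9: P = [[1, 3, 4, 9], [2, 6, 8]].
After inserting 5: P = [[1, 3, 4, 5], [2, 6, 8, 9]].
After inserting 7: P = [[1, 3, 4, 5, 7], [2, 6, 8, 9]].
After inserting 10: P = [[1, 3, 4, 5, 7, 10], [2, 6, 8, 9]].

The final insertion tableau P = [[1, 3, 4, 5, 7, 10], [2, 6, 8, 9]] has shape [6, 4].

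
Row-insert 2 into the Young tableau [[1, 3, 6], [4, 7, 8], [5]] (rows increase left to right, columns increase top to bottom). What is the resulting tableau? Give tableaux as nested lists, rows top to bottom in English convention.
[[1, 2, 6], [3, 7, 8], [4], [5]]

In row 1, 2 replaces 3 (the leftmost entry greater than 2); 3 is bumped to row 2. In row 2, 3 replaces 4 (the leftmost entry greater than 3); 4 is bumped to row 3. In row 3, 4 replaces 5 (the leftmost entry greater than 4); 5 is bumped to row 4. 5 starts a new row 4. The new tableau is [[1, 2, 6], [3, 7, 8], [4], [5]].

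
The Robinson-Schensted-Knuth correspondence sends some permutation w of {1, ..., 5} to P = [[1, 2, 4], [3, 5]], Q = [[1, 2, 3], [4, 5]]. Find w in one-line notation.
Reverse the RSK construction: for i from n down to 1, find the cell of Q containing i, remove the entry at that cell from P, and reverse-bump it up through P; the value ejected from row 1 is w(i).

Step i=5: Q has 5 at row 2, column 2; remove 5 from row 2 of P and reverse-bump: 5 enters row 1 and ejects 4. So w(5) = 4. P is now [[1, 2, 5], [3]].
Step i=4: Q has 4 at row 2, column 1; remove 3 from row 2 of P and reverse-bump: 3 enters row 1 and ejects 2. So w(4) = 2. P is now [[1, 3, 5]].
Step i=3: Q has 3 at row 1, column 3; remove that cell from P, ejecting 5. So w(3) = 5. P is now [[1, 3]].
Step i=2: Q has 2 at row 1, column 2; remove that cell from P, ejecting 3. So w(2) = 3. P is now [[1]].
Step i=1: Q has 1 at row 1, column 1; remove that cell from P, ejecting 1. So w(1) = 1. P is now [].

So w = 1 3 5 2 4.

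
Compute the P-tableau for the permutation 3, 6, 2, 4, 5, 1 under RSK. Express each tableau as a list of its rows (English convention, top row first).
Insert 3: appended to row 1. P = [[3]].
Insert 6: appended to row 1. P = [[3, 6]].
Insert 2: 2 bumps 3 from row 1; 3 starts row 2. P = [[2, 6], [3]].
Insert 4: 4 bumps 6 from row 1; 6 appends to row 2. P = [[2, 4], [3, 6]].
Insert 5: appended to row 1. P = [[2, 4, 5], [3, 6]].
Insert 1: 1 bumps 2 from row 1; 2 bumps 3 from row 2; 3 starts row 3. P = [[1, 4, 5], [2, 6], [3]].

So P = [[1, 4, 5], [2, 6], [3]].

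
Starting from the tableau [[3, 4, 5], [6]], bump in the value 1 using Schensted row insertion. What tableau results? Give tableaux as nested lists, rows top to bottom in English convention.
In row 1, 1 replaces 3 (the leftmost entry greater than 1); 3 is bumped to row 2. In row 2, 3 replaces 6 (the leftmost entry greater than 3); 6 is bumped to row 3. 6 starts a new row 3. The new tableau is [[1, 4, 5], [3], [6]].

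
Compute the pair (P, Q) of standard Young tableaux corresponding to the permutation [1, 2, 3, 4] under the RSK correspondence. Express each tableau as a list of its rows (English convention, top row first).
Insert each entry of the permutation into P by Schensted row insertion, recording in Q the position of each new cell.

After inserting 1: P = [[1]].
After inserting 2: P = [[1, 2]].
After inserting 3: P = [[1, 2, 3]].
After inserting 4: P = [[1, 2, 3, 4]].

So P = [[1, 2, 3, 4]], Q = [[1, 2, 3, 4]].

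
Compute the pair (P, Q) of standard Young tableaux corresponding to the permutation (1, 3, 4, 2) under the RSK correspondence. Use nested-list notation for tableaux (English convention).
Insert each entry of the permutation into P by Schensted row insertion, recording in Q the position of each new cell.

Insert 1: appended to row 1. P = [[1]], Q = [[1]].
Insert 3: appended to row 1. P = [[1, 3]], Q = [[1, 2]].
Insert 4: appended to row 1. P = [[1, 3, 4]], Q = [[1, 2, 3]].
Insert 2: 2 bumps 3 from row 1; 3 starts row 2. P = [[1, 2, 4], [3]], Q = [[1, 2, 3], [4]].

So P = [[1, 2, 4], [3]], Q = [[1, 2, 3], [4]].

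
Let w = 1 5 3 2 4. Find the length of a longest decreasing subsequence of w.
3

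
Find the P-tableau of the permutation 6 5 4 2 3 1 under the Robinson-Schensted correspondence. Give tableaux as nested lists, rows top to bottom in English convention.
After inserting 6: P = [[6]].
After inserting 5: P = [[5], [6]].
After inserting 4: P = [[4], [5], [6]].
After inserting 2: P = [[2], [4], [5], [6]].
After inserting 3: P = [[2, 3], [4], [5], [6]].
After inserting 1: P = [[1, 3], [2], [4], [5], [6]].

So P = [[1, 3], [2], [4], [5], [6]].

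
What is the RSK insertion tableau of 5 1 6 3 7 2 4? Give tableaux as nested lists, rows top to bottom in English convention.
Insert 5: appended to row 1. P = [[5]].
Insert 1: 1 bumps 5 from row 1; 5 starts row 2. P = [[1], [5]].
Insert 6: appended to row 1. P = [[1, 6], [5]].
Insert 3: 3 bumps 6 from row 1; 6 appends to row 2. P = [[1, 3], [5, 6]].
Insert 7: appended to row 1. P = [[1, 3, 7], [5, 6]].
Insert 2: 2 bumps 3 from row 1; 3 bumps 5 from row 2; 5 starts row 3. P = [[1, 2, 7], [3, 6], [5]].
Insert 4: 4 bumps 7 from row 1; 7 appends to row 2. P = [[1, 2, 4], [3, 6, 7], [5]].

So P = [[1, 2, 4], [3, 6, 7], [5]].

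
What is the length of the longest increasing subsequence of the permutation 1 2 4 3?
3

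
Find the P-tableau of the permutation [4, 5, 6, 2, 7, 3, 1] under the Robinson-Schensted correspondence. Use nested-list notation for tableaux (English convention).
P = [[1, 3, 6, 7], [2, 5], [4]]

After inserting 4: P = [[4]].
After inserting 5: P = [[4, 5]].
After inserting 6: P = [[4, 5, 6]].
After inserting 2: P = [[2, 5, 6], [4]].
After inserting 7: P = [[2, 5, 6, 7], [4]].
After inserting 3: P = [[2, 3, 6, 7], [4, 5]].
After inserting 1: P = [[1, 3, 6, 7], [2, 5], [4]].

So P = [[1, 3, 6, 7], [2, 5], [4]].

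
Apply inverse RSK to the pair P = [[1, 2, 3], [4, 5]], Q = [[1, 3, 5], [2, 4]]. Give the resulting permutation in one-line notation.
Reverse the RSK construction: for i from n down to 1, find the cell of Q containing i, remove the entry at that cell from P, and reverse-bump it up through P; the value ejected from row 1 is w(i).

Step i=5: Q has 5 at row 1, column 3; remove that cell from P, ejecting 3. So w(5) = 3. P is now [[1, 2], [4, 5]].
Step i=4: Q has 4 at row 2, column 2; remove 5 from row 2 of P and reverse-bump: 5 enters row 1 and ejects 2. So w(4) = 2. P is now [[1, 5], [4]].
Step i=3: Q has 3 at row 1, column 2; remove that cell from P, ejecting 5. So w(3) = 5. P is now [[1], [4]].
Step i=2: Q has 2 at row 2, column 1; remove 4 from row 2 of P and reverse-bump: 4 enters row 1 and ejects 1. So w(2) = 1. P is now [[4]].
Step i=1: Q has 1 at row 1, column 1; remove that cell from P, ejecting 4. So w(1) = 4. P is now [].

So w = 4 1 5 2 3.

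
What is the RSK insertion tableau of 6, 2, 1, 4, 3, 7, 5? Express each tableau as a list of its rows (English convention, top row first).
P = [[1, 3, 5], [2, 4, 7], [6]]

After inserting 6: P = [[6]].
After inserting 2: P = [[2], [6]].
After inserting 1: P = [[1], [2], [6]].
After inserting 4: P = [[1, 4], [2], [6]].
After inserting 3: P = [[1, 3], [2, 4], [6]].
After inserting 7: P = [[1, 3, 7], [2, 4], [6]].
After inserting 5: P = [[1, 3, 5], [2, 4, 7], [6]].

So P = [[1, 3, 5], [2, 4, 7], [6]].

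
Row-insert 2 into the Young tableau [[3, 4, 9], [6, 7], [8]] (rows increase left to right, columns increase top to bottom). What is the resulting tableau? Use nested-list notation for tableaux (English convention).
[[2, 4, 9], [3, 7], [6], [8]]

In row 1, 2 replaces 3 (the leftmost entry greater than 2); 3 is bumped to row 2. In row 2, 3 replaces 6 (the leftmost entry greater than 3); 6 is bumped to row 3. In row 3, 6 replaces 8 (the leftmost entry greater than 6); 8 is bumped to row 4. 8 starts a new row 4. The new tableau is [[2, 4, 9], [3, 7], [6], [8]].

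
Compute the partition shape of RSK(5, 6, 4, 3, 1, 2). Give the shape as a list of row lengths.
[2, 2, 1, 1]

Row-insert each entry into an empty tableau.

After inserting 5: P = [[5]].
After inserting 6: P = [[5, 6]].
After inserting 4: P = [[4, 6], [5]].
After inserting 3: P = [[3, 6], [4], [5]].
After inserting 1: P = [[1, 6], [3], [4], [5]].
After inserting 2: P = [[1, 2], [3, 6], [4], [5]].

The final insertion tableau P = [[1, 2], [3, 6], [4], [5]] has shape [2, 2, 1, 1].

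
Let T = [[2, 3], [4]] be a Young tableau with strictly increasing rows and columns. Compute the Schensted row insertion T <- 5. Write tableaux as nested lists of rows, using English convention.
[[2, 3, 5], [4]]

5 is larger than every entry of row 1, so it is appended to row 1. The new tableau is [[2, 3, 5], [4]].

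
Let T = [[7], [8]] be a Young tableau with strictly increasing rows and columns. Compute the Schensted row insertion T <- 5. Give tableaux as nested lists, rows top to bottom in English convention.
In row 1, 5 replaces 7 (the leftmost entry greater than 5); 7 is bumped to row 2. In row 2, 7 replaces 8 (the leftmost entry greater than 7); 8 is bumped to row 3. 8 starts a new row 3. The new tableau is [[5], [7], [8]].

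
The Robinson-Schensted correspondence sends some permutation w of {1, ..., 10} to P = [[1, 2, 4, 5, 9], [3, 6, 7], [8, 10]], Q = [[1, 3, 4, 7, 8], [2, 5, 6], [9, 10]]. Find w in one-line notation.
Reverse the RSK construction: for i from n down to 1, find the cell of Q containing i, remove the entry at that cell from P, and reverse-bump it up through P; the value ejected from row 1 is w(i).

Step i=10: Q has 10 at row 3, column 2; remove 10 from row 3 of P and reverse-bump: 10 enters row 2 and ejects 7; 7 enters row 1 and ejects 5. So w(10) = 5. P is now [[1, 2, 4, 7, 9], [3, 6, 10], [8]].
Step i=9: Q has 9 at row 3, column 1; remove 8 from row 3 of P and reverse-bump: 8 enters row 2 and ejects 6; 6 enters row 1 and ejects 4. So w(9) = 4. P is now [[1, 2, 6, 7, 9], [3, 8, 10]].
Step i=8: Q has 8 at row 1, column 5; remove that cell from P, ejecting 9. So w(8) = 9. P is now [[1, 2, 6, 7], [3, 8, 10]].
Step i=7: Q has 7 at row 1, column 4; remove that cell from P, ejecting 7. So w(7) = 7. P is now [[1, 2, 6], [3, 8, 10]].
Step i=6: Q has 6 at row 2, column 3; remove 10 from row 2 of P and reverse-bump: 10 enters row 1 and ejects 6. So w(6) = 6. P is now [[1, 2, 10], [3, 8]].
Step i=5: Q has 5 at row 2, column 2; remove 8 from row 2 of P and reverse-bump: 8 enters row 1 and ejects 2. So w(5) = 2. P is now [[1, 8, 10], [3]].
Step i=4: Q has 4 at row 1, column 3; remove that cell from P, ejecting 10. So w(4) = 10. P is now [[1, 8], [3]].
Step i=3: Q has 3 at row 1, column 2; remove that cell from P, ejecting 8. So w(3) = 8. P is now [[1], [3]].
Step i=2: Q has 2 at row 2, column 1; remove 3 from row 2 of P and reverse-bump: 3 enters row 1 and ejects 1. So w(2) = 1. P is now [[3]].
Step i=1: Q has 1 at row 1, column 1; remove that cell from P, ejecting 3. So w(1) = 3. P is now [].

So w = 3 1 8 10 2 6 7 9 4 5.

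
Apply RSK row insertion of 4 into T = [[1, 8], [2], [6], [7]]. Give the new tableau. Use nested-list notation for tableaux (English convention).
[[1, 4], [2, 8], [6], [7]]

In row 1, 4 replaces 8 (the leftmost entry greater than 4); 8 is bumped to row 2. 8 is appended to row 2. The new tableau is [[1, 4], [2, 8], [6], [7]].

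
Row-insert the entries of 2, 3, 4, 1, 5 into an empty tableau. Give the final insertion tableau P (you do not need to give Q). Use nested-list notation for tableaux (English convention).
Insert 2: appended to row 1. P = [[2]].
Insert 3: appended to row 1. P = [[2, 3]].
Insert 4: appended to row 1. P = [[2, 3, 4]].
Insert 1: 1 bumps 2 from row 1; 2 starts row 2. P = [[1, 3, 4], [2]].
Insert 5: appended to row 1. P = [[1, 3, 4, 5], [2]].

So P = [[1, 3, 4, 5], [2]].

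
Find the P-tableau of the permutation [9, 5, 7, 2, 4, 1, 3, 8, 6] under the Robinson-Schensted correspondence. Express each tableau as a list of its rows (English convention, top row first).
P = [[1, 3, 6], [2, 4, 8], [5, 7], [9]]

Insert 9: appended to row 1. P = [[9]].
Insert 5: 5 bumps 9 from row 1; 9 starts row 2. P = [[5], [9]].
Insert 7: appended to row 1. P = [[5, 7], [9]].
Insert 2: 2 bumps 5 from row 1; 5 bumps 9 from row 2; 9 starts row 3. P = [[2, 7], [5], [9]].
Insert 4: 4 bumps 7 from row 1; 7 appends to row 2. P = [[2, 4], [5, 7], [9]].
Insert 1: 1 bumps 2 from row 1; 2 bumps 5 from row 2; 5 bumps 9 from row 3; 9 starts row 4. P = [[1, 4], [2, 7], [5], [9]].
Insert 3: 3 bumps 4 from row 1; 4 bumps 7 from row 2; 7 appends to row 3. P = [[1, 3], [2, 4], [5, 7], [9]].
Insert 8: appended to row 1. P = [[1, 3, 8], [2, 4], [5, 7], [9]].
Insert 6: 6 bumps 8 from row 1; 8 appends to row 2. P = [[1, 3, 6], [2, 4, 8], [5, 7], [9]].

So P = [[1, 3, 6], [2, 4, 8], [5, 7], [9]].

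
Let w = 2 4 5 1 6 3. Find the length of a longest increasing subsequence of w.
4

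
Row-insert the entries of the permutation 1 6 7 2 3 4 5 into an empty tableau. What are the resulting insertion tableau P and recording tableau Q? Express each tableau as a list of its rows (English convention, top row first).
Insert each entry of the permutation into P by Schensted row insertion, recording in Q the position of each new cell.

Insert 1: appended to row 1. P = [[1]].
Insert 6: appended to row 1. P = [[1, 6]].
Insert 7: appended to row 1. P = [[1, 6, 7]].
Insert 2: 2 bumps 6 from row 1; 6 starts row 2. P = [[1, 2, 7], [6]].
Insert 3: 3 bumps 7 from row 1; 7 appends to row 2. P = [[1, 2, 3], [6, 7]].
Insert 4: appended to row 1. P = [[1, 2, 3, 4], [6, 7]].
Insert 5: appended to row 1. P = [[1, 2, 3, 4, 5], [6, 7]].

So P = [[1, 2, 3, 4, 5], [6, 7]], Q = [[1, 2, 3, 6, 7], [4, 5]].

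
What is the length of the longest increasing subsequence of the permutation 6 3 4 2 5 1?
3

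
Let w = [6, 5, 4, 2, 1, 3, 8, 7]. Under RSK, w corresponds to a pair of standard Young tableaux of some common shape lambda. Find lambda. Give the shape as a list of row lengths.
Row-insert each entry into an empty tableau.

After inserting 6: P = [[6]].
After inserting 5: P = [[5], [6]].
After inserting 4: P = [[4], [5], [6]].
After inserting 2: P = [[2], [4], [5], [6]].
After inserting 1: P = [[1], [2], [4], [5], [6]].
After inserting 3: P = [[1, 3], [2], [4], [5], [6]].
After inserting 8: P = [[1, 3, 8], [2], [4], [5], [6]].
After inserting 7: P = [[1, 3, 7], [2, 8], [4], [5], [6]].

The final insertion tableau P = [[1, 3, 7], [2, 8], [4], [5], [6]] has shape [3, 2, 1, 1, 1].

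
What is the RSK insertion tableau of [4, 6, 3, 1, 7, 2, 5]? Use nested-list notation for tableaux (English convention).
Insert 4: appended to row 1. P = [[4]].
Insert 6: appended to row 1. P = [[4, 6]].
Insert 3: 3 bumps 4 from row 1; 4 starts row 2. P = [[3, 6], [4]].
Insert 1: 1 bumps 3 from row 1; 3 bumps 4 from row 2; 4 starts row 3. P = [[1, 6], [3], [4]].
Insert 7: appended to row 1. P = [[1, 6, 7], [3], [4]].
Insert 2: 2 bumps 6 from row 1; 6 appends to row 2. P = [[1, 2, 7], [3, 6], [4]].
Insert 5: 5 bumps 7 from row 1; 7 appends to row 2. P = [[1, 2, 5], [3, 6, 7], [4]].

So P = [[1, 2, 5], [3, 6, 7], [4]].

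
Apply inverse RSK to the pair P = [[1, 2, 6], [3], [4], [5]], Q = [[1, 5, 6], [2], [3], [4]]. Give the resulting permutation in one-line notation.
5 4 3 1 2 6

Reverse the RSK construction: for i from n down to 1, find the cell of Q containing i, remove the entry at that cell from P, and reverse-bump it up through P; the value ejected from row 1 is w(i).

Step i=6: Q has 6 at row 1, column 3; remove that cell from P, ejecting 6. So w(6) = 6. P is now [[1, 2], [3], [4], [5]].
Step i=5: Q has 5 at row 1, column 2; remove that cell from P, ejecting 2. So w(5) = 2. P is now [[1], [3], [4], [5]].
Step i=4: Q has 4 at row 4, column 1; remove 5 from row 4 of P and reverse-bump: 5 enters row 3 and ejects 4; 4 enters row 2 and ejects 3; 3 enters row 1 and ejects 1. So w(4) = 1. P is now [[3], [4], [5]].
Step i=3: Q has 3 at row 3, column 1; remove 5 from row 3 of P and reverse-bump: 5 enters row 2 and ejects 4; 4 enters row 1 and ejects 3. So w(3) = 3. P is now [[4], [5]].
Step i=2: Q has 2 at row 2, column 1; remove 5 from row 2 of P and reverse-bump: 5 enters row 1 and ejects 4. So w(2) = 4. P is now [[5]].
Step i=1: Q has 1 at row 1, column 1; remove that cell from P, ejecting 5. So w(1) = 5. P is now [].

So w = 5 4 3 1 2 6.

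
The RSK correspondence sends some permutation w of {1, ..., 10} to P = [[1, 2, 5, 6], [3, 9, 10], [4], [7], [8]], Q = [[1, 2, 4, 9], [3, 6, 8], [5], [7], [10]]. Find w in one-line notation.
8 9 7 10 1 4 3 5 6 2

Reverse the RSK construction: for i from n down to 1, find the cell of Q containing i, remove the entry at that cell from P, and reverse-bump it up through P; the value ejected from row 1 is w(i).

Step i=10: Q has 10 at row 5, column 1; remove 8 from row 5 of P and reverse-bump: 8 enters row 4 and ejects 7; 7 enters row 3 and ejects 4; 4 enters row 2 and ejects 3; 3 enters row 1 and ejects 2. So w(10) = 2. P is now [[1, 3, 5, 6], [4, 9, 10], [7], [8]].
Step i=9: Q has 9 at row 1, column 4; remove that cell from P, ejecting 6. So w(9) = 6. P is now [[1, 3, 5], [4, 9, 10], [7], [8]].
Step i=8: Q has 8 at row 2, column 3; remove 10 from row 2 of P and reverse-bump: 10 enters row 1 and ejects 5. So w(8) = 5. P is now [[1, 3, 10], [4, 9], [7], [8]].
Step i=7: Q has 7 at row 4, column 1; remove 8 from row 4 of P and reverse-bump: 8 enters row 3 and ejects 7; 7 enters row 2 and ejects 4; 4 enters row 1 and ejects 3. So w(7) = 3. P is now [[1, 4, 10], [7, 9], [8]].
Step i=6: Q has 6 at row 2, column 2; remove 9 from row 2 of P and reverse-bump: 9 enters row 1 and ejects 4. So w(6) = 4. P is now [[1, 9, 10], [7], [8]].
Step i=5: Q has 5 at row 3, column 1; remove 8 from row 3 of P and reverse-bump: 8 enters row 2 and ejects 7; 7 enters row 1 and ejects 1. So w(5) = 1. P is now [[7, 9, 10], [8]].
Step i=4: Q has 4 at row 1, column 3; remove that cell from P, ejecting 10. So w(4) = 10. P is now [[7, 9], [8]].
Step i=3: Q has 3 at row 2, column 1; remove 8 from row 2 of P and reverse-bump: 8 enters row 1 and ejects 7. So w(3) = 7. P is now [[8, 9]].
Step i=2: Q has 2 at row 1, column 2; remove that cell from P, ejecting 9. So w(2) = 9. P is now [[8]].
Step i=1: Q has 1 at row 1, column 1; remove that cell from P, ejecting 8. So w(1) = 8. P is now [].

So w = 8 9 7 10 1 4 3 5 6 2.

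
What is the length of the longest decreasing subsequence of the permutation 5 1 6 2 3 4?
2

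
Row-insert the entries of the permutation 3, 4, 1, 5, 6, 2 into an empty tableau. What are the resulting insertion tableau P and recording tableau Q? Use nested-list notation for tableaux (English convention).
Insert each entry of the permutation into P by Schensted row insertion, recording in Q the position of each new cell.

Insert 3: appended to row 1. P = [[3]].
Insert 4: appended to row 1. P = [[3, 4]].
Insert 1: 1 bumps 3 from row 1; 3 starts row 2. P = [[1, 4], [3]].
Insert 5: appended to row 1. P = [[1, 4, 5], [3]].
Insert 6: appended to row 1. P = [[1, 4, 5, 6], [3]].
Insert 2: 2 bumps 4 from row 1; 4 appends to row 2. P = [[1, 2, 5, 6], [3, 4]].

So P = [[1, 2, 5, 6], [3, 4]], Q = [[1, 2, 4, 5], [3, 6]].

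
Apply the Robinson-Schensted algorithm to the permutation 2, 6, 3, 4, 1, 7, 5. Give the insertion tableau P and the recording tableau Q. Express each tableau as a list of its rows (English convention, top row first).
Insert each entry of the permutation into P by Schensted row insertion, recording in Q the position of each new cell.

Insert 2: appended to row 1. P = [[2]].
Insert 6: appended to row 1. P = [[2, 6]].
Insert 3: 3 bumps 6 from row 1; 6 starts row 2. P = [[2, 3], [6]].
Insert 4: appended to row 1. P = [[2, 3, 4], [6]].
Insert 1: 1 bumps 2 from row 1; 2 bumps 6 from row 2; 6 starts row 3. P = [[1, 3, 4], [2], [6]].
Insert 7: appended to row 1. P = [[1, 3, 4, 7], [2], [6]].
Insert 5: 5 bumps 7 from row 1; 7 appends to row 2. P = [[1, 3, 4, 5], [2, 7], [6]].

So P = [[1, 3, 4, 5], [2, 7], [6]], Q = [[1, 2, 4, 6], [3, 7], [5]].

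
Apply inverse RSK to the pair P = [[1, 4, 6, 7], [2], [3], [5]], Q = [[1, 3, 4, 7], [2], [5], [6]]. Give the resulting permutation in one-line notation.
5 3 4 6 2 1 7

Reverse the RSK construction: for i from n down to 1, find the cell of Q containing i, remove the entry at that cell from P, and reverse-bump it up through P; the value ejected from row 1 is w(i).

Step i=7: Q has 7 at row 1, column 4; remove that cell from P, ejecting 7. So w(7) = 7. P is now [[1, 4, 6], [2], [3], [5]].
Step i=6: Q has 6 at row 4, column 1; remove 5 from row 4 of P and reverse-bump: 5 enters row 3 and ejects 3; 3 enters row 2 and ejects 2; 2 enters row 1 and ejects 1. So w(6) = 1. P is now [[2, 4, 6], [3], [5]].
Step i=5: Q has 5 at row 3, column 1; remove 5 from row 3 of P and reverse-bump: 5 enters row 2 and ejects 3; 3 enters row 1 and ejects 2. So w(5) = 2. P is now [[3, 4, 6], [5]].
Step i=4: Q has 4 at row 1, column 3; remove that cell from P, ejecting 6. So w(4) = 6. P is now [[3, 4], [5]].
Step i=3: Q has 3 at row 1, column 2; remove that cell from P, ejecting 4. So w(3) = 4. P is now [[3], [5]].
Step i=2: Q has 2 at row 2, column 1; remove 5 from row 2 of P and reverse-bump: 5 enters row 1 and ejects 3. So w(2) = 3. P is now [[5]].
Step i=1: Q has 1 at row 1, column 1; remove that cell from P, ejecting 5. So w(1) = 5. P is now [].

So w = 5 3 4 6 2 1 7.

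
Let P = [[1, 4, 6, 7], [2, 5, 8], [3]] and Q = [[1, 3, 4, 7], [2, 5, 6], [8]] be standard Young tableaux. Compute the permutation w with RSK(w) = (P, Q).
Reverse the RSK construction: for i from n down to 1, find the cell of Q containing i, remove the entry at that cell from P, and reverse-bump it up through P; the value ejected from row 1 is w(i).

Step i=8: Q has 8 at row 3, column 1; remove 3 from row 3 of P and reverse-bump: 3 enters row 2 and ejects 2; 2 enters row 1 and ejects 1. So w(8) = 1. P is now [[2, 4, 6, 7], [3, 5, 8]].
Step i=7: Q has 7 at row 1, column 4; remove that cell from P, ejecting 7. So w(7) = 7. P is now [[2, 4, 6], [3, 5, 8]].
Step i=6: Q has 6 at row 2, column 3; remove 8 from row 2 of P and reverse-bump: 8 enters row 1 and ejects 6. So w(6) = 6. P is now [[2, 4, 8], [3, 5]].
Step i=5: Q has 5 at row 2, column 2; remove 5 from row 2 of P and reverse-bump: 5 enters row 1 and ejects 4. So w(5) = 4. P is now [[2, 5, 8], [3]].
Step i=4: Q has 4 at row 1, column 3; remove that cell from P, ejecting 8. So w(4) = 8. P is now [[2, 5], [3]].
Step i=3: Q has 3 at row 1, column 2; remove that cell from P, ejecting 5. So w(3) = 5. P is now [[2], [3]].
Step i=2: Q has 2 at row 2, column 1; remove 3 from row 2 of P and reverse-bump: 3 enters row 1 and ejects 2. So w(2) = 2. P is now [[3]].
Step i=1: Q has 1 at row 1, column 1; remove that cell from P, ejecting 3. So w(1) = 3. P is now [].

So w = 3 2 5 8 4 6 7 1.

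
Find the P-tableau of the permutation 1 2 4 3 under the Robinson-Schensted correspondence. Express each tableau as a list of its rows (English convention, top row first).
P = [[1, 2, 3], [4]]

Insert 1: appended to row 1. P = [[1]].
Insert 2: appended to row 1. P = [[1, 2]].
Insert 4: appended to row 1. P = [[1, 2, 4]].
Insert 3: 3 bumps 4 from row 1; 4 starts row 2. P = [[1, 2, 3], [4]].

So P = [[1, 2, 3], [4]].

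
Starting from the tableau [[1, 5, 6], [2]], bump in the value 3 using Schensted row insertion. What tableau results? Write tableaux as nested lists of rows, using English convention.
In row 1, 3 replaces 5 (the leftmost entry greater than 3); 5 is bumped to row 2. 5 is appended to row 2. The new tableau is [[1, 3, 6], [2, 5]].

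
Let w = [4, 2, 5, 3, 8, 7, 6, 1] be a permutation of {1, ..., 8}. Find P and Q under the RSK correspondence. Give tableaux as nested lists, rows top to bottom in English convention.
Insert each entry of the permutation into P by Schensted row insertion, recording in Q the position of each new cell.

Insert 4: appended to row 1. P = [[4]].
Insert 2: 2 bumps 4 from row 1; 4 starts row 2. P = [[2], [4]].
Insert 5: appended to row 1. P = [[2, 5], [4]].
Insert 3: 3 bumps 5 from row 1; 5 appends to row 2. P = [[2, 3], [4, 5]].
Insert 8: appended to row 1. P = [[2, 3, 8], [4, 5]].
Insert 7: 7 bumps 8 from row 1; 8 appends to row 2. P = [[2, 3, 7], [4, 5, 8]].
Insert 6: 6 bumps 7 from row 1; 7 bumps 8 from row 2; 8 starts row 3. P = [[2, 3, 6], [4, 5, 7], [8]].
Insert 1: 1 bumps 2 from row 1; 2 bumps 4 from row 2; 4 bumps 8 from row 3; 8 starts row 4. P = [[1, 3, 6], [2, 5, 7], [4], [8]].

So P = [[1, 3, 6], [2, 5, 7], [4], [8]], Q = [[1, 3, 5], [2, 4, 6], [7], [8]].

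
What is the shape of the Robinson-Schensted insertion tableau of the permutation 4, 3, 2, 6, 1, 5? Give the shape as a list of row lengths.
[2, 2, 1, 1]

Row-insert each entry into an empty tableau.

After inserting 4: P = [[4]].
After inserting 3: P = [[3], [4]].
After inserting 2: P = [[2], [3], [4]].
After inserting 6: P = [[2, 6], [3], [4]].
After inserting 1: P = [[1, 6], [2], [3], [4]].
After inserting 5: P = [[1, 5], [2, 6], [3], [4]].

The final insertion tableau P = [[1, 5], [2, 6], [3], [4]] has shape [2, 2, 1, 1].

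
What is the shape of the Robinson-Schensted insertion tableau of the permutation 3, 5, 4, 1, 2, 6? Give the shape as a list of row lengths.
Row-insert each entry into an empty tableau.

After inserting 3: P = [[3]].
After inserting 5: P = [[3, 5]].
After inserting 4: P = [[3, 4], [5]].
After inserting 1: P = [[1, 4], [3], [5]].
After inserting 2: P = [[1, 2], [3, 4], [5]].
After inserting 6: P = [[1, 2, 6], [3, 4], [5]].

The final insertion tableau P = [[1, 2, 6], [3, 4], [5]] has shape [3, 2, 1].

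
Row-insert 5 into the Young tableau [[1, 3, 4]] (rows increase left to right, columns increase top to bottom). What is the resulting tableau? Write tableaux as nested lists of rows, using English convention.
[[1, 3, 4, 5]]

5 is larger than every entry of row 1, so it is appended to row 1. The new tableau is [[1, 3, 4, 5]].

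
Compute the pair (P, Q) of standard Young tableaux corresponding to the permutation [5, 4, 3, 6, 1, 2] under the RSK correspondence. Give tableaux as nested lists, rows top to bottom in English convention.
P = [[1, 2], [3, 6], [4], [5]], Q = [[1, 4], [2, 6], [3], [5]]

Insert each entry of the permutation into P by Schensted row insertion, recording in Q the position of each new cell.

After inserting 5: P = [[5]].
After inserting 4: P = [[4], [5]].
After inserting 3: P = [[3], [4], [5]].
After inserting 6: P = [[3, 6], [4], [5]].
After inserting 1: P = [[1, 6], [3], [4], [5]].
After inserting 2: P = [[1, 2], [3, 6], [4], [5]].

So P = [[1, 2], [3, 6], [4], [5]], Q = [[1, 4], [2, 6], [3], [5]].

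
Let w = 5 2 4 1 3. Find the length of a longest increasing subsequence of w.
2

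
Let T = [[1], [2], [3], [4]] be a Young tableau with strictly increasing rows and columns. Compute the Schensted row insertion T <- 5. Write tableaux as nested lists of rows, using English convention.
[[1, 5], [2], [3], [4]]

5 is larger than every entry of row 1, so it is appended to row 1. The new tableau is [[1, 5], [2], [3], [4]].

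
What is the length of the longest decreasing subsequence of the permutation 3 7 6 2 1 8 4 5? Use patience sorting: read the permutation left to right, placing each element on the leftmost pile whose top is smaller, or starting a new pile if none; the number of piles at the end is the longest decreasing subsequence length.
4

3: new pile. tops = [3]
7: onto pile 1 (replacing 3). tops = [7]
6: new pile. tops = [7, 6]
2: new pile. tops = [7, 6, 2]
1: new pile. tops = [7, 6, 2, 1]
8: onto pile 1 (replacing 7). tops = [8, 6, 2, 1]
4: onto pile 3 (replacing 2). tops = [8, 6, 4, 1]
5: onto pile 3 (replacing 4). tops = [8, 6, 5, 1]

4 piles, so the longest decreasing subsequence has length 4.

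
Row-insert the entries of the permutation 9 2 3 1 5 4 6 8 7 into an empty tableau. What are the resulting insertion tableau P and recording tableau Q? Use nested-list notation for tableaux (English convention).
Insert each entry of the permutation into P by Schensted row insertion, recording in Q the position of each new cell.

Insert 9: appended to row 1. P = [[9]].
Insert 2: 2 bumps 9 from row 1; 9 starts row 2. P = [[2], [9]].
Insert 3: appended to row 1. P = [[2, 3], [9]].
Insert 1: 1 bumps 2 from row 1; 2 bumps 9 from row 2; 9 starts row 3. P = [[1, 3], [2], [9]].
Insert 5: appended to row 1. P = [[1, 3, 5], [2], [9]].
Insert 4: 4 bumps 5 from row 1; 5 appends to row 2. P = [[1, 3, 4], [2, 5], [9]].
Insert 6: appended to row 1. P = [[1, 3, 4, 6], [2, 5], [9]].
Insert 8: appended to row 1. P = [[1, 3, 4, 6, 8], [2, 5], [9]].
Insert 7: 7 bumps 8 from row 1; 8 appends to row 2. P = [[1, 3, 4, 6, 7], [2, 5, 8], [9]].

So P = [[1, 3, 4, 6, 7], [2, 5, 8], [9]], Q = [[1, 3, 5, 7, 8], [2, 6, 9], [4]].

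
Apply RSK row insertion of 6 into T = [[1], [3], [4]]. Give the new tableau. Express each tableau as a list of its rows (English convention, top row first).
[[1, 6], [3], [4]]

6 is larger than every entry of row 1, so it is appended to row 1. The new tableau is [[1, 6], [3], [4]].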